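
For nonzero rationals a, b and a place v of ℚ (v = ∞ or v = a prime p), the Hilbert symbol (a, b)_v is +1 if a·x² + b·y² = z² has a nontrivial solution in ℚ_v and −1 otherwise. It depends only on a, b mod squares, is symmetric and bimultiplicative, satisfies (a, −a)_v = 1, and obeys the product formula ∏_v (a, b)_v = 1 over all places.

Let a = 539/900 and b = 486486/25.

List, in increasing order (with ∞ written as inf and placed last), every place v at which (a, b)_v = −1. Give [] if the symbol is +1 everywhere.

[3, 13]

Mod squares: a ≡ 11, b ≡ 6006. Check v ∈ {∞, 2, 3, 5, 7, 11, 13}.
v=7: a=7^2·(≡1), b=7^1·(≡4) mod 7; (1|7)=+1, (4|7)=+1; (−1)^{2·1·3}·(+1)^1·(+1)^2 = +1.
v=11: a=11^1·(≡3), b=11^1·(≡2) mod 11; (3|11)=+1, (2|11)=-1; (−1)^{1·1·5}·(+1)^1·(-1)^1 = +1.
v=3: a=3^-2·(≡2), b=3^5·(≡1) mod 3; (2|3)=-1, (1|3)=+1; (−1)^{-2·5·1}·(-1)^5·(+1)^-2 = -1.
v=5: a=5^-2·(≡4), b=5^-2·(≡1) mod 5; (4|5)=+1, (1|5)=+1; (−1)^{-2·-2·2}·(+1)^-2·(+1)^-2 = +1.
v=2: v_2(a)=-2, v_2(b)=1; units ≡ 3, 3 (mod 8); ε·ε+αω+βω = 1·1+-2·1+1·1 ≡ 0  ⇒  (a,b)_2 = +1.
v=13: a=13^0·(≡2), b=13^1·(≡5) mod 13; (2|13)=-1, (5|13)=-1; (−1)^{0·1·6}·(-1)^1·(-1)^0 = -1.
v=∞: 11 > 0 and 6006 > 0  ⇒  (a,b)_∞ = +1.
|Ram(11, 6006)| = 2, even; anisotropic at {3, 13}.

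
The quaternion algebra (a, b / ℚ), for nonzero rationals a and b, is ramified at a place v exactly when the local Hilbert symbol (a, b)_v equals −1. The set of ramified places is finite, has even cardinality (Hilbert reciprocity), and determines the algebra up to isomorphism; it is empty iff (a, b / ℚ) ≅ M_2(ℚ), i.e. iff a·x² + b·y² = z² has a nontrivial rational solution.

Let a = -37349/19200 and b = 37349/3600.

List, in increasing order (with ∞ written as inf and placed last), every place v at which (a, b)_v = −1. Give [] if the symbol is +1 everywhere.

[3, 17]

(a, b) ≡ (-663, 221) mod (ℚ^×)²; places V = {2, 3, 5, 13, 17, ∞}.
(a,b)_17: α=1, u≡14; β=1, v≡16 (mod 17); (14|17)=-1, (16|17)=+1; sign (−1)^0·-1^1·+1^1 = -1.
(a,b)_3: α=-1, u≡1; β=-2, v≡2 (mod 3); (1|3)=+1, (2|3)=-1; sign (−1)^0·+1^-2·-1^-1 = -1.
(a,b)_∞: sgn(-663)=−, sgn(221)=+, so +1.
(a,b)_2: α=-8, β=-4; u≡1, v≡5 (mod 8); ε(u)ε(v)=0·0, αω(v)=-8·1, βω(u)=-4·0; sum ≡ 0  ⇒  +1.
(a,b)_5: α=-2, u≡2; β=-2, v≡1 (mod 5); (2|5)=-1, (1|5)=+1; sign (−1)^0·-1^-2·+1^-2 = +1.
(a,b)_13: α=3, u≡4; β=3, v≡9 (mod 13); (4|13)=+1, (9|13)=+1; sign (−1)^0·+1^3·+1^3 = +1.
(-663, 221 / ℚ) ramifies at {3, 17}: a division algebra.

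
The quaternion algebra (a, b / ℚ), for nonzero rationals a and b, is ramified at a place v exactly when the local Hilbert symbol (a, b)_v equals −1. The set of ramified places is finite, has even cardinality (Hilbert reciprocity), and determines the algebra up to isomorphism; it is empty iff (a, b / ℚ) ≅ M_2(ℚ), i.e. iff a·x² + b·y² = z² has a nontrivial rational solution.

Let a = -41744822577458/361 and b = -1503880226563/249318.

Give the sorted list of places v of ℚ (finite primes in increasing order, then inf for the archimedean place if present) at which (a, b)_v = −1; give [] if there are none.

Mod squares: a ≡ -49538, b ≡ -3903247634. Check v ∈ {∞, 2, 3, 7, 11, 13, 17, 19, 29, 31, 47}.
v=∞: -49538 < 0 and -3903247634 < 0  ⇒  (a,b)_∞ = -1.
v=3: a=3^0·(≡1), b=3^-8·(≡1) mod 3; (1|3)=+1, (1|3)=+1; (−1)^{0·-8·1}·(+1)^-8·(+1)^0 = +1.
v=19: a=19^-2·(≡12), b=19^-1·(≡2) mod 19; (12|19)=-1, (2|19)=-1; (−1)^{-2·-1·9}·(-1)^-1·(-1)^-2 = -1.
v=13: a=13^2·(≡11), b=13^1·(≡5) mod 13; (11|13)=-1, (5|13)=-1; (−1)^{2·1·6}·(-1)^1·(-1)^2 = -1.
v=31: a=31^1·(≡16), b=31^1·(≡17) mod 31; (16|31)=+1, (17|31)=-1; (−1)^{1·1·15}·(+1)^1·(-1)^1 = +1.
v=29: a=29^2·(≡1), b=29^1·(≡1) mod 29; (1|29)=+1, (1|29)=+1; (−1)^{2·1·14}·(+1)^1·(+1)^2 = +1.
v=7: a=7^2·(≡4), b=7^0·(≡1) mod 7; (4|7)=+1, (1|7)=+1; (−1)^{2·0·3}·(+1)^0·(+1)^2 = +1.
v=47: a=47^1·(≡25), b=47^1·(≡6) mod 47; (25|47)=+1, (6|47)=+1; (−1)^{1·1·23}·(+1)^1·(+1)^1 = -1.
v=11: a=11^2·(≡8), b=11^5·(≡3) mod 11; (8|11)=-1, (3|11)=+1; (−1)^{2·5·5}·(-1)^5·(+1)^2 = -1.
v=17: a=17^1·(≡12), b=17^1·(≡5) mod 17; (12|17)=-1, (5|17)=-1; (−1)^{1·1·8}·(-1)^1·(-1)^1 = +1.
v=2: v_2(a)=1, v_2(b)=-1; units ≡ 7, 7 (mod 8); ε·ε+αω+βω = 1·1+1·0+-1·0 ≡ 1  ⇒  (a,b)_2 = -1.
Ram(-49538, -3903247634) = {2, 11, 13, 19, 47, ∞}; no ℚ_2-point on the conic.

[2, 11, 13, 19, 47, inf]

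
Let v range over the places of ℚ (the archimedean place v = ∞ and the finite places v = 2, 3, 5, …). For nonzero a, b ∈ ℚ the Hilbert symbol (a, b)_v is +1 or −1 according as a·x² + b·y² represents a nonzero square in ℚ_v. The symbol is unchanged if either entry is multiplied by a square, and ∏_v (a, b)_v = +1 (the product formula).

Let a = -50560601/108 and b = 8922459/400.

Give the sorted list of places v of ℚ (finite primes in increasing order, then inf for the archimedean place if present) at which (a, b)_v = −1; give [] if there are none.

Mod squares: a ≡ -3095547, b ≡ 182091. Check v ∈ {∞, 2, 3, 5, 7, 13, 17, 23, 29}.
v=∞: -3095547 < 0 and 182091 > 0  ⇒  (a,b)_∞ = +1.
v=23: a=23^1·(≡22), b=23^1·(≡17) mod 23; (22|23)=-1, (17|23)=-1; (−1)^{1·1·11}·(-1)^1·(-1)^1 = -1.
v=2: v_2(a)=-2, v_2(b)=-4; units ≡ 5, 3 (mod 8); ε·ε+αω+βω = 0·1+-2·1+-4·1 ≡ 0  ⇒  (a,b)_2 = +1.
v=29: a=29^1·(≡24), b=29^1·(≡8) mod 29; (24|29)=+1, (8|29)=-1; (−1)^{1·1·14}·(+1)^1·(-1)^1 = -1.
v=13: a=13^1·(≡6), b=13^1·(≡6) mod 13; (6|13)=-1, (6|13)=-1; (−1)^{1·1·6}·(-1)^1·(-1)^1 = +1.
v=3: a=3^-3·(≡1), b=3^1·(≡1) mod 3; (1|3)=+1, (1|3)=+1; (−1)^{-3·1·1}·(+1)^1·(+1)^-3 = -1.
v=17: a=17^1·(≡8), b=17^0·(≡1) mod 17; (8|17)=+1, (1|17)=+1; (−1)^{1·0·8}·(+1)^0·(+1)^1 = +1.
v=7: a=7^3·(≡2), b=7^3·(≡1) mod 7; (2|7)=+1, (1|7)=+1; (−1)^{3·3·3}·(+1)^3·(+1)^3 = -1.
v=5: a=5^0·(≡3), b=5^-2·(≡4) mod 5; (3|5)=-1, (4|5)=+1; (−1)^{0·-2·2}·(-1)^-2·(+1)^0 = +1.
Ram(-3095547, 182091) = {3, 7, 23, 29}; no ℚ_3-point on the conic.

[3, 7, 23, 29]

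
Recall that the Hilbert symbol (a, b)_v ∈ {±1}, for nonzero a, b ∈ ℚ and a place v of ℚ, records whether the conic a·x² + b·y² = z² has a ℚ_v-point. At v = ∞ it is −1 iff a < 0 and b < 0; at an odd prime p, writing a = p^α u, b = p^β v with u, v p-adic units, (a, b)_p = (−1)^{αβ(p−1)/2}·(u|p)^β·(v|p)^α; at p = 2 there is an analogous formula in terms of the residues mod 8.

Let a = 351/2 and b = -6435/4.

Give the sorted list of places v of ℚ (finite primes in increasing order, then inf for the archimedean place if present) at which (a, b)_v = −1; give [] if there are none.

(a, b) ≡ (78, -715) mod (ℚ^×)²; places V = {2, 3, 5, 11, 13, ∞}.
(a,b)_13: α=1, u≡7; β=1, v≡3 (mod 13); (7|13)=-1, (3|13)=+1; sign (−1)^0·-1^1·+1^1 = -1.
(a,b)_2: α=-1, β=-2; u≡7, v≡5 (mod 8); ε(u)ε(v)=1·0, αω(v)=-1·1, βω(u)=-2·0; sum ≡ 1  ⇒  -1.
(a,b)_5: α=0, u≡3; β=1, v≡2 (mod 5); (3|5)=-1, (2|5)=-1; sign (−1)^0·-1^1·-1^0 = -1.
(a,b)_11: α=0, u≡5; β=1, v≡5 (mod 11); (5|11)=+1, (5|11)=+1; sign (−1)^0·+1^1·+1^0 = +1.
(a,b)_3: α=3, u≡2; β=2, v≡2 (mod 3); (2|3)=-1, (2|3)=-1; sign (−1)^0·-1^2·-1^3 = -1.
(a,b)_∞: sgn(78)=+, sgn(-715)=−, so +1.
|Ram(78, -715)| = 4, even; anisotropic at {2, 3, 5, 13}.

[2, 3, 5, 13]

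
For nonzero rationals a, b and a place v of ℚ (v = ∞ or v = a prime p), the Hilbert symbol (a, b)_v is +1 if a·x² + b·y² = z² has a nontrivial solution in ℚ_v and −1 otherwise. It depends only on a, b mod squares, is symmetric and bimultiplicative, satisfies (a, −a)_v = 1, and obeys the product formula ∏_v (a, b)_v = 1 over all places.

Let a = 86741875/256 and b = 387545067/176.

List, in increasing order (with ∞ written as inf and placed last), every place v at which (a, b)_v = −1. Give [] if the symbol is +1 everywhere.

(a, b) ≡ (1147, 1074073) mod (ℚ^×)²; places V = {2, 3, 5, 7, 11, 13, 29, 31, 37, ∞}.
(a,b)_7: α=0, u≡6; β=3, v≡6 (mod 7); (6|7)=-1, (6|7)=-1; sign (−1)^0·-1^3·-1^0 = -1.
(a,b)_37: α=1, u≡31; β=1, v≡36 (mod 37); (31|37)=-1, (36|37)=+1; sign (−1)^0·-1^1·+1^1 = -1.
(a,b)_∞: sgn(1147)=+, sgn(1074073)=+, so +1.
(a,b)_11: α=2, u≡9; β=-1, v≡6 (mod 11); (9|11)=+1, (6|11)=-1; sign (−1)^0·+1^-1·-1^2 = +1.
(a,b)_5: α=4, u≡2; β=0, v≡2 (mod 5); (2|5)=-1, (2|5)=-1; sign (−1)^0·-1^0·-1^4 = +1.
(a,b)_2: α=-8, β=-4; u≡3, v≡1 (mod 8); ε(u)ε(v)=1·0, αω(v)=-8·0, βω(u)=-4·1; sum ≡ 0  ⇒  +1.
(a,b)_29: α=0, u≡5; β=1, v≡23 (mod 29); (5|29)=+1, (23|29)=+1; sign (−1)^0·+1^1·+1^0 = +1.
(a,b)_3: α=0, u≡1; β=4, v≡1 (mod 3); (1|3)=+1, (1|3)=+1; sign (−1)^0·+1^4·+1^0 = +1.
(a,b)_31: α=1, u≡12; β=0, v≡10 (mod 31); (12|31)=-1, (10|31)=+1; sign (−1)^0·-1^0·+1^1 = +1.
(a,b)_13: α=0, u≡10; β=1, v≡2 (mod 13); (10|13)=+1, (2|13)=-1; sign (−1)^0·+1^1·-1^0 = +1.
|Ram(1147, 1074073)| = 2, even; anisotropic at {7, 37}.

[7, 37]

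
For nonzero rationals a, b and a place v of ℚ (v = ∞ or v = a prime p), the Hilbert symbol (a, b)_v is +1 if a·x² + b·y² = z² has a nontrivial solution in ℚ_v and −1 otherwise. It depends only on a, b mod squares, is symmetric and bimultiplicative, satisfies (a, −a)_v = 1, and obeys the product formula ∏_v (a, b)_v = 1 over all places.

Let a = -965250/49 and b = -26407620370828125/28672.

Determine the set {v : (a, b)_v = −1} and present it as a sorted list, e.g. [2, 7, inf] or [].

Mod squares: a ≡ -4290, b ≡ -88179. Check v ∈ {∞, 2, 3, 5, 7, 11, 13, 17, 19}.
v=∞: -4290 < 0 and -88179 < 0  ⇒  (a,b)_∞ = -1.
v=19: a=19^0·(≡11), b=19^1·(≡2) mod 19; (11|19)=+1, (2|19)=-1; (−1)^{0·1·9}·(+1)^1·(-1)^0 = +1.
v=13: a=13^1·(≡11), b=13^3·(≡10) mod 13; (11|13)=-1, (10|13)=+1; (−1)^{1·3·6}·(-1)^3·(+1)^1 = -1.
v=2: v_2(a)=1, v_2(b)=-12; units ≡ 7, 5 (mod 8); ε·ε+αω+βω = 1·0+1·1+-12·0 ≡ 1  ⇒  (a,b)_2 = -1.
v=5: a=5^3·(≡2), b=5^6·(≡1) mod 5; (2|5)=-1, (1|5)=+1; (−1)^{3·6·2}·(-1)^6·(+1)^3 = +1.
v=17: a=17^0·(≡12), b=17^1·(≡13) mod 17; (12|17)=-1, (13|17)=+1; (−1)^{0·1·8}·(-1)^1·(+1)^0 = -1.
v=11: a=11^1·(≡6), b=11^2·(≡7) mod 11; (6|11)=-1, (7|11)=-1; (−1)^{1·2·5}·(-1)^2·(-1)^1 = -1.
v=7: a=7^-2·(≡1), b=7^-1·(≡5) mod 7; (1|7)=+1, (5|7)=-1; (−1)^{-2·-1·3}·(+1)^-1·(-1)^-2 = +1.
v=3: a=3^3·(≡1), b=3^9·(≡1) mod 3; (1|3)=+1, (1|3)=+1; (−1)^{3·9·1}·(+1)^9·(+1)^3 = -1.
Ram(-4290, -88179) = {2, 3, 11, 13, 17, ∞}; no ℚ_2-point on the conic.

[2, 3, 11, 13, 17, inf]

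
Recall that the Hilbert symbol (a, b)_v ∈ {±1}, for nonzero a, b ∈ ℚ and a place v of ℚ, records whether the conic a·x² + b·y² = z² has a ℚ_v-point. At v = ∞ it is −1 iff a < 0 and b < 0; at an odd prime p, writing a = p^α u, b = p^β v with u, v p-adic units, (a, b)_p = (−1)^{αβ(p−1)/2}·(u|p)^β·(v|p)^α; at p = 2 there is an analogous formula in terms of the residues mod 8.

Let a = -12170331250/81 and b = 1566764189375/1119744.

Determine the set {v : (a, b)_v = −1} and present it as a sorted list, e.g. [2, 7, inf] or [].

Mod squares: a ≡ -1330, b ≡ 8778. Check v ∈ {∞, 2, 3, 5, 7, 11, 17, 19}.
v=17: a=17^0·(≡1), b=17^2·(≡10) mod 17; (1|17)=+1, (10|17)=-1; (−1)^{0·2·8}·(+1)^2·(-1)^0 = +1.
v=3: a=3^-4·(≡2), b=3^-7·(≡1) mod 3; (2|3)=-1, (1|3)=+1; (−1)^{-4·-7·1}·(-1)^-7·(+1)^-4 = -1.
v=5: a=5^5·(≡4), b=5^4·(≡2) mod 5; (4|5)=+1, (2|5)=-1; (−1)^{5·4·2}·(+1)^4·(-1)^5 = -1.
v=2: v_2(a)=1, v_2(b)=-9; units ≡ 7, 5 (mod 8); ε·ε+αω+βω = 1·0+1·1+-9·0 ≡ 1  ⇒  (a,b)_2 = -1.
v=∞: -1330 < 0 and 8778 > 0  ⇒  (a,b)_∞ = +1.
v=19: a=19^1·(≡4), b=19^1·(≡4) mod 19; (4|19)=+1, (4|19)=+1; (−1)^{1·1·9}·(+1)^1·(+1)^1 = -1.
v=11: a=11^4·(≡5), b=11^3·(≡8) mod 11; (5|11)=+1, (8|11)=-1; (−1)^{4·3·5}·(+1)^3·(-1)^4 = +1.
v=7: a=7^1·(≡5), b=7^3·(≡2) mod 7; (5|7)=-1, (2|7)=+1; (−1)^{1·3·3}·(-1)^3·(+1)^1 = +1.
Ram(-1330, 8778) = {2, 3, 5, 19}; no ℚ_2-point on the conic.

[2, 3, 5, 19]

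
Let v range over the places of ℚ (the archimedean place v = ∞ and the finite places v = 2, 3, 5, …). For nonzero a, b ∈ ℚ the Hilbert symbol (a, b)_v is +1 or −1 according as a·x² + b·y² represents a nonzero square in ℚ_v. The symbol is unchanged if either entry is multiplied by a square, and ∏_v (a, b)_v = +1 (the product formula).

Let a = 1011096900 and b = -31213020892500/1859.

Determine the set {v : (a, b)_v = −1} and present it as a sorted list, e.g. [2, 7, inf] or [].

[41, 47]

Mod squares: a ≡ 1123441, b ≡ -23903. Check v ∈ {∞, 2, 3, 5, 11, 13, 17, 41, 47, 53}.
v=2: v_2(a)=2, v_2(b)=2; units ≡ 1, 1 (mod 8); ε·ε+αω+βω = 0·0+2·0+2·0 ≡ 0  ⇒  (a,b)_2 = +1.
v=13: a=13^0·(≡8), b=13^-2·(≡9) mod 13; (8|13)=-1, (9|13)=+1; (−1)^{0·-2·6}·(-1)^-2·(+1)^0 = +1.
v=∞: 1123441 > 0 and -23903 < 0  ⇒  (a,b)_∞ = +1.
v=47: a=47^1·(≡1), b=47^2·(≡15) mod 47; (1|47)=+1, (15|47)=-1; (−1)^{1·2·23}·(+1)^2·(-1)^1 = -1.
v=3: a=3^2·(≡1), b=3^2·(≡1) mod 3; (1|3)=+1, (1|3)=+1; (−1)^{2·2·1}·(+1)^2·(+1)^2 = +1.
v=41: a=41^1·(≡15), b=41^1·(≡40) mod 41; (15|41)=-1, (40|41)=+1; (−1)^{1·1·20}·(-1)^1·(+1)^1 = -1.
v=53: a=53^1·(≡3), b=53^1·(≡19) mod 53; (3|53)=-1, (19|53)=-1; (−1)^{1·1·26}·(-1)^1·(-1)^1 = +1.
v=5: a=5^2·(≡1), b=5^4·(≡3) mod 5; (1|5)=+1, (3|5)=-1; (−1)^{2·4·2}·(+1)^4·(-1)^2 = +1.
v=11: a=11^1·(≡8), b=11^-1·(≡1) mod 11; (8|11)=-1, (1|11)=+1; (−1)^{1·-1·5}·(-1)^-1·(+1)^1 = +1.
v=17: a=17^0·(≡4), b=17^2·(≡4) mod 17; (4|17)=+1, (4|17)=+1; (−1)^{0·2·8}·(+1)^2·(+1)^0 = +1.
Ram(1123441, -23903) = {41, 47}; no ℚ_41-point on the conic.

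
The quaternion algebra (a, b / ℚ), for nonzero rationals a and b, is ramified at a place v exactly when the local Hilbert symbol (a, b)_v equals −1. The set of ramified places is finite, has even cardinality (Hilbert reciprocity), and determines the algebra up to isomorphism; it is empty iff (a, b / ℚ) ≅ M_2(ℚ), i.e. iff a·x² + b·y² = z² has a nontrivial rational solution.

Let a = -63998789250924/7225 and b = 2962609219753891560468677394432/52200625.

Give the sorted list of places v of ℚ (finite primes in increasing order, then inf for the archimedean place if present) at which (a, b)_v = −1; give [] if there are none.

Mod squares: a ≡ -22011, b ≡ 1653. Check v ∈ {∞, 2, 3, 5, 11, 17, 19, 23, 29, 43}.
v=23: a=23^1·(≡1), b=23^2·(≡17) mod 23; (1|23)=+1, (17|23)=-1; (−1)^{1·2·11}·(+1)^2·(-1)^1 = -1.
v=11: a=11^3·(≡3), b=11^6·(≡3) mod 11; (3|11)=+1, (3|11)=+1; (−1)^{3·6·5}·(+1)^6·(+1)^3 = +1.
v=17: a=17^-2·(≡2), b=17^-4·(≡1) mod 17; (2|17)=+1, (1|17)=+1; (−1)^{-2·-4·8}·(+1)^-4·(+1)^-2 = +1.
v=2: v_2(a)=2, v_2(b)=20; units ≡ 5, 5 (mod 8); ε·ε+αω+βω = 0·0+2·1+20·1 ≡ 0  ⇒  (a,b)_2 = +1.
v=19: a=19^2·(≡3), b=19^5·(≡7) mod 19; (3|19)=-1, (7|19)=+1; (−1)^{2·5·9}·(-1)^5·(+1)^2 = -1.
v=3: a=3^3·(≡1), b=3^3·(≡2) mod 3; (1|3)=+1, (2|3)=-1; (−1)^{3·3·1}·(+1)^3·(-1)^3 = +1.
v=29: a=29^1·(≡1), b=29^3·(≡7) mod 29; (1|29)=+1, (7|29)=+1; (−1)^{1·3·14}·(+1)^3·(+1)^1 = +1.
v=43: a=43^2·(≡30), b=43^2·(≡37) mod 43; (30|43)=-1, (37|43)=-1; (−1)^{2·2·21}·(-1)^2·(-1)^2 = +1.
v=∞: -22011 < 0 and 1653 > 0  ⇒  (a,b)_∞ = +1.
v=5: a=5^-2·(≡4), b=5^-4·(≡2) mod 5; (4|5)=+1, (2|5)=-1; (−1)^{-2·-4·2}·(+1)^-4·(-1)^-2 = +1.
|Ram(-22011, 1653)| = 2, even; anisotropic at {19, 23}.

[19, 23]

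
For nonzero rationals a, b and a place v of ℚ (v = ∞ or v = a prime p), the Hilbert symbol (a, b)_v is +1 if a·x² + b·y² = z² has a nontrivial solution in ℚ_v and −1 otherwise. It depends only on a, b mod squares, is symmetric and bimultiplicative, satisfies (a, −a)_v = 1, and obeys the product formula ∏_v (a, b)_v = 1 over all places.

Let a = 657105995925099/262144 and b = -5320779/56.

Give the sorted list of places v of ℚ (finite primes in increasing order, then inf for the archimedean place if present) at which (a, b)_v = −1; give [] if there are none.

Mod squares: a ≡ 19, b ≡ -714. Check v ∈ {∞, 2, 3, 7, 17, 19}.
v=7: a=7^2·(≡3), b=7^-1·(≡5) mod 7; (3|7)=-1, (5|7)=-1; (−1)^{2·-1·3}·(-1)^-1·(-1)^2 = -1.
v=2: v_2(a)=-18, v_2(b)=-3; units ≡ 3, 3 (mod 8); ε·ε+αω+βω = 1·1+-18·1+-3·1 ≡ 0  ⇒  (a,b)_2 = +1.
v=17: a=17^6·(≡16), b=17^3·(≡1) mod 17; (16|17)=+1, (1|17)=+1; (−1)^{6·3·8}·(+1)^3·(+1)^6 = +1.
v=19: a=19^3·(≡5), b=19^2·(≡14) mod 19; (5|19)=+1, (14|19)=-1; (−1)^{3·2·9}·(+1)^2·(-1)^3 = -1.
v=∞: 19 > 0 and -714 < 0  ⇒  (a,b)_∞ = +1.
v=3: a=3^4·(≡1), b=3^1·(≡2) mod 3; (1|3)=+1, (2|3)=-1; (−1)^{4·1·1}·(+1)^1·(-1)^4 = +1.
|Ram(19, -714)| = 2, even; anisotropic at {7, 19}.

[7, 19]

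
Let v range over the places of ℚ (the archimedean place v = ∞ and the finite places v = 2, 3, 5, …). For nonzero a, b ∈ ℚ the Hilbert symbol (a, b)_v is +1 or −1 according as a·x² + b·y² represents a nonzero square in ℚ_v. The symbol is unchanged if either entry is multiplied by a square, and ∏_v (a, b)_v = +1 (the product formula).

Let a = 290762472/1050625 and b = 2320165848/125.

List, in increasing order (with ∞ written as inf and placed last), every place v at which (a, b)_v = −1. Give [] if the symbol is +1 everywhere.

[2, 5, 7, 17, 19, 23]

(a, b) ≡ (8778, 17160990) mod (ℚ^×)²; places V = {2, 3, 5, 7, 11, 13, 17, 19, 23, 41, ∞}.
(a,b)_7: α=3, u≡2; β=1, v≡4 (mod 7); (2|7)=+1, (4|7)=+1; sign (−1)^1·+1^1·+1^3 = -1.
(a,b)_17: α=0, u≡6; β=1, v≡10 (mod 17); (6|17)=-1, (10|17)=-1; sign (−1)^0·-1^1·-1^0 = -1.
(a,b)_2: α=3, β=3; u≡5, v≡7 (mod 8); ε(u)ε(v)=0·1, αω(v)=3·0, βω(u)=3·1; sum ≡ 1  ⇒  -1.
(a,b)_23: α=0, u≡19; β=1, v≡11 (mod 23); (19|23)=-1, (11|23)=-1; sign (−1)^0·-1^1·-1^0 = -1.
(a,b)_11: α=1, u≡10; β=1, v≡1 (mod 11); (10|11)=-1, (1|11)=+1; sign (−1)^1·-1^1·+1^1 = +1.
(a,b)_41: α=-2, u≡23; β=0, v≡19 (mod 41); (23|41)=+1, (19|41)=-1; sign (−1)^0·+1^0·-1^-2 = +1.
(a,b)_19: α=1, u≡4; β=1, v≡9 (mod 19); (4|19)=+1, (9|19)=+1; sign (−1)^1·+1^1·+1^1 = -1.
(a,b)_13: α=2, u≡4; β=2, v≡8 (mod 13); (4|13)=+1, (8|13)=-1; sign (−1)^0·+1^2·-1^2 = +1.
(a,b)_5: α=-4, u≡2; β=-3, v≡3 (mod 5); (2|5)=-1, (3|5)=-1; sign (−1)^0·-1^-3·-1^-4 = -1.
(a,b)_3: α=1, u≡1; β=1, v≡2 (mod 3); (1|3)=+1, (2|3)=-1; sign (−1)^1·+1^1·-1^1 = +1.
(a,b)_∞: sgn(8778)=+, sgn(17160990)=+, so +1.
Ram(8778, 17160990) = {2, 5, 7, 17, 19, 23}; no ℚ_2-point on the conic.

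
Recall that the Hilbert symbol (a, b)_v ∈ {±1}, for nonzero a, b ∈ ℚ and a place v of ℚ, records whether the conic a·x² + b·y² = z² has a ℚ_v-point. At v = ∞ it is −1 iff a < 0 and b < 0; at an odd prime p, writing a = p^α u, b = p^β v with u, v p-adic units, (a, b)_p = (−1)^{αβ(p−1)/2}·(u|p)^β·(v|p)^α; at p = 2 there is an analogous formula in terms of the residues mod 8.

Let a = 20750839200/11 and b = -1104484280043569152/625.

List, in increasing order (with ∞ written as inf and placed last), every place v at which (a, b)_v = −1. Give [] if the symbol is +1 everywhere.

[13, 23]

Mod squares: a ≡ 782782, b ≡ -13. Check v ∈ {∞, 2, 3, 5, 7, 11, 13, 17, 23}.
v=2: v_2(a)=5, v_2(b)=26; units ≡ 7, 3 (mod 8); ε·ε+αω+βω = 1·1+5·1+26·0 ≡ 0  ⇒  (a,b)_2 = +1.
v=23: a=23^1·(≡17), b=23^2·(≡14) mod 23; (17|23)=-1, (14|23)=-1; (−1)^{1·2·11}·(-1)^2·(-1)^1 = -1.
v=11: a=11^-1·(≡3), b=11^0·(≡1) mod 11; (3|11)=+1, (1|11)=+1; (−1)^{-1·0·5}·(+1)^0·(+1)^-1 = +1.
v=7: a=7^1·(≡4), b=7^2·(≡2) mod 7; (4|7)=+1, (2|7)=+1; (−1)^{1·2·3}·(+1)^2·(+1)^1 = +1.
v=13: a=13^1·(≡8), b=13^3·(≡12) mod 13; (8|13)=-1, (12|13)=+1; (−1)^{1·3·6}·(-1)^3·(+1)^1 = -1.
v=3: a=3^6·(≡1), b=3^0·(≡2) mod 3; (1|3)=+1, (2|3)=-1; (−1)^{6·0·1}·(+1)^0·(-1)^6 = +1.
v=∞: 782782 > 0 and -13 < 0  ⇒  (a,b)_∞ = +1.
v=5: a=5^2·(≡3), b=5^-4·(≡3) mod 5; (3|5)=-1, (3|5)=-1; (−1)^{2·-4·2}·(-1)^-4·(-1)^2 = +1.
v=17: a=17^1·(≡12), b=17^2·(≡1) mod 17; (12|17)=-1, (1|17)=+1; (−1)^{1·2·8}·(-1)^2·(+1)^1 = +1.
|Ram(782782, -13)| = 2, even; anisotropic at {13, 23}.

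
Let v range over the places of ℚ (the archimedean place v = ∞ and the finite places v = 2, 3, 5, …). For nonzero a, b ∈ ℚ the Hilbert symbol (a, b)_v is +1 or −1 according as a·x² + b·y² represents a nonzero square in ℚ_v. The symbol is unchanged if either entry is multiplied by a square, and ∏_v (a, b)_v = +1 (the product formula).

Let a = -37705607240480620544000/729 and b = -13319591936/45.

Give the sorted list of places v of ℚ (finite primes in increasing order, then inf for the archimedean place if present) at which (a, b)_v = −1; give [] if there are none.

Mod squares: a ≡ -6665, b ≡ -65037070. Check v ∈ {∞, 2, 3, 5, 7, 17, 31, 41, 43}.
v=∞: -6665 < 0 and -65037070 < 0  ⇒  (a,b)_∞ = -1.
v=7: a=7^0·(≡5), b=7^1·(≡5) mod 7; (5|7)=-1, (5|7)=-1; (−1)^{0·1·3}·(-1)^1·(-1)^0 = -1.
v=41: a=41^2·(≡4), b=41^1·(≡40) mod 41; (4|41)=+1, (40|41)=+1; (−1)^{2·1·20}·(+1)^1·(+1)^2 = +1.
v=3: a=3^-6·(≡1), b=3^-2·(≡2) mod 3; (1|3)=+1, (2|3)=-1; (−1)^{-6·-2·1}·(+1)^-2·(-1)^-6 = +1.
v=17: a=17^2·(≡13), b=17^1·(≡4) mod 17; (13|17)=+1, (4|17)=+1; (−1)^{2·1·8}·(+1)^1·(+1)^2 = +1.
v=5: a=5^3·(≡2), b=5^-1·(≡1) mod 5; (2|5)=-1, (1|5)=+1; (−1)^{3·-1·2}·(-1)^-1·(+1)^3 = -1.
v=2: v_2(a)=18, v_2(b)=11; units ≡ 7, 1 (mod 8); ε·ε+αω+βω = 1·0+18·0+11·0 ≡ 0  ⇒  (a,b)_2 = +1.
v=43: a=43^3·(≡10), b=43^1·(≡15) mod 43; (10|43)=+1, (15|43)=+1; (−1)^{3·1·21}·(+1)^1·(+1)^3 = -1.
v=31: a=31^3·(≡1), b=31^1·(≡6) mod 31; (1|31)=+1, (6|31)=-1; (−1)^{3·1·15}·(+1)^1·(-1)^3 = +1.
(-6665, -65037070 / ℚ) ramifies at {5, 7, 43, ∞}: a division algebra.

[5, 7, 43, inf]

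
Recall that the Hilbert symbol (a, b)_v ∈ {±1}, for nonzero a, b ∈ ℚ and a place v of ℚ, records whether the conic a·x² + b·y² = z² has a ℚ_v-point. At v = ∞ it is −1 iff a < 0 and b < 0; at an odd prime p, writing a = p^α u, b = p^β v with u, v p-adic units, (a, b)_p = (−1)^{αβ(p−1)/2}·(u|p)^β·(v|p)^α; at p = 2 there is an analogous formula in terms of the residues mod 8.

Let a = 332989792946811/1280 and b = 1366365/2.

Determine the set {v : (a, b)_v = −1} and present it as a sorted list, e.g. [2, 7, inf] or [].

Mod squares: a ≡ 455, b ≡ 330. Check v ∈ {∞, 2, 3, 5, 7, 11, 13}.
v=11: a=11^2·(≡3), b=11^1·(≡7) mod 11; (3|11)=+1, (7|11)=-1; (−1)^{2·1·5}·(+1)^1·(-1)^2 = +1.
v=7: a=7^7·(≡4), b=7^2·(≡2) mod 7; (4|7)=+1, (2|7)=+1; (−1)^{7·2·3}·(+1)^2·(+1)^7 = +1.
v=∞: 455 > 0 and 330 > 0  ⇒  (a,b)_∞ = +1.
v=2: v_2(a)=-8, v_2(b)=-1; units ≡ 7, 5 (mod 8); ε·ε+αω+βω = 1·0+-8·1+-1·0 ≡ 0  ⇒  (a,b)_2 = +1.
v=5: a=5^-1·(≡1), b=5^1·(≡4) mod 5; (1|5)=+1, (4|5)=+1; (−1)^{-1·1·2}·(+1)^1·(+1)^-1 = +1.
v=13: a=13^5·(≡10), b=13^2·(≡6) mod 13; (10|13)=+1, (6|13)=-1; (−1)^{5·2·6}·(+1)^2·(-1)^5 = -1.
v=3: a=3^2·(≡2), b=3^1·(≡2) mod 3; (2|3)=-1, (2|3)=-1; (−1)^{2·1·1}·(-1)^1·(-1)^2 = -1.
(455, 330 / ℚ) ramifies at {3, 13}: a division algebra.

[3, 13]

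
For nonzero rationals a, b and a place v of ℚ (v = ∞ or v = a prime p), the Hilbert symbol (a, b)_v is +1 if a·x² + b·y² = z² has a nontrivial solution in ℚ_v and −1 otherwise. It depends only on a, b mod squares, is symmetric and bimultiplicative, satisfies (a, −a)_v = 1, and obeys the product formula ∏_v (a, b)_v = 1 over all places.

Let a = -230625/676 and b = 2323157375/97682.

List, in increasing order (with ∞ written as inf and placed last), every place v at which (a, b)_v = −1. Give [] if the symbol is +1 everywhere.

[2, 41]

Mod squares: a ≡ -41, b ≡ 4510. Check v ∈ {∞, 2, 3, 5, 7, 11, 13, 17, 29, 41}.
v=11: a=11^0·(≡9), b=11^1·(≡4) mod 11; (9|11)=+1, (4|11)=+1; (−1)^{0·1·5}·(+1)^1·(+1)^0 = +1.
v=∞: -41 < 0 and 4510 > 0  ⇒  (a,b)_∞ = +1.
v=13: a=13^-2·(≡2), b=13^-2·(≡1) mod 13; (2|13)=-1, (1|13)=+1; (−1)^{-2·-2·6}·(-1)^-2·(+1)^-2 = +1.
v=17: a=17^0·(≡5), b=17^-2·(≡7) mod 17; (5|17)=-1, (7|17)=-1; (−1)^{0·-2·8}·(-1)^-2·(-1)^0 = +1.
v=41: a=41^1·(≡16), b=41^1·(≡29) mod 41; (16|41)=+1, (29|41)=-1; (−1)^{1·1·20}·(+1)^1·(-1)^1 = -1.
v=29: a=29^0·(≡11), b=29^2·(≡27) mod 29; (11|29)=-1, (27|29)=-1; (−1)^{0·2·14}·(-1)^2·(-1)^0 = +1.
v=7: a=7^0·(≡1), b=7^2·(≡1) mod 7; (1|7)=+1, (1|7)=+1; (−1)^{0·2·3}·(+1)^2·(+1)^0 = +1.
v=5: a=5^4·(≡1), b=5^3·(≡2) mod 5; (1|5)=+1, (2|5)=-1; (−1)^{4·3·2}·(+1)^3·(-1)^4 = +1.
v=3: a=3^2·(≡1), b=3^0·(≡1) mod 3; (1|3)=+1, (1|3)=+1; (−1)^{2·0·1}·(+1)^0·(+1)^2 = +1.
v=2: v_2(a)=-2, v_2(b)=-1; units ≡ 7, 7 (mod 8); ε·ε+αω+βω = 1·1+-2·0+-1·0 ≡ 1  ⇒  (a,b)_2 = -1.
Ram(-41, 4510) = {2, 41}; no ℚ_2-point on the conic.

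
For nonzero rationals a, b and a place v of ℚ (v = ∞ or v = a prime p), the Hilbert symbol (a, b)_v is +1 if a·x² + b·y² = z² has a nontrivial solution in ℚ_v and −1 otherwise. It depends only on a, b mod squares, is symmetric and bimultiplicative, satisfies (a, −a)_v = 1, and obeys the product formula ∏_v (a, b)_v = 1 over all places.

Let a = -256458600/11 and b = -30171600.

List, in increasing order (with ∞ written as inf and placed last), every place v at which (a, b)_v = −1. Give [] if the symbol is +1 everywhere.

[2, 17, 29, inf]

Mod squares: a ≡ -10846, b ≡ -29. Check v ∈ {∞, 2, 3, 5, 11, 17, 29}.
v=5: a=5^2·(≡1), b=5^2·(≡1) mod 5; (1|5)=+1, (1|5)=+1; (−1)^{2·2·2}·(+1)^2·(+1)^2 = +1.
v=3: a=3^2·(≡2), b=3^2·(≡1) mod 3; (2|3)=-1, (1|3)=+1; (−1)^{2·2·1}·(-1)^2·(+1)^2 = +1.
v=2: v_2(a)=3, v_2(b)=4; units ≡ 1, 3 (mod 8); ε·ε+αω+βω = 0·1+3·1+4·0 ≡ 1  ⇒  (a,b)_2 = -1.
v=17: a=17^3·(≡13), b=17^2·(≡14) mod 17; (13|17)=+1, (14|17)=-1; (−1)^{3·2·8}·(+1)^2·(-1)^3 = -1.
v=11: a=11^-1·(≡9), b=11^0·(≡3) mod 11; (9|11)=+1, (3|11)=+1; (−1)^{-1·0·5}·(+1)^0·(+1)^-1 = +1.
v=29: a=29^1·(≡11), b=29^1·(≡4) mod 29; (11|29)=-1, (4|29)=+1; (−1)^{1·1·14}·(-1)^1·(+1)^1 = -1.
v=∞: -10846 < 0 and -29 < 0  ⇒  (a,b)_∞ = -1.
Ram(-10846, -29) = {2, 17, 29, ∞}; no ℚ_2-point on the conic.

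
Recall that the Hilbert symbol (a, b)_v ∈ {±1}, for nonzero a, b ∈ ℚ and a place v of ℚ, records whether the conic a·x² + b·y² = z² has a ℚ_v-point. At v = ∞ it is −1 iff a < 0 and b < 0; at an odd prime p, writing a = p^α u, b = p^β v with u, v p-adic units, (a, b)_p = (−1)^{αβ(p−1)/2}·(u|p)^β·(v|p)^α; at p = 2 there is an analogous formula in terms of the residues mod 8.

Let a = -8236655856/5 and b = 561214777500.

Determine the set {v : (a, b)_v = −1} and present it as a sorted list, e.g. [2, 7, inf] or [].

(a, b) ≡ (-2363595, 31) mod (ℚ^×)²; places V = {2, 3, 5, 11, 13, 17, 23, 31, ∞}.
(a,b)_31: α=1, u≡26; β=1, v≡7 (mod 31); (26|31)=-1, (7|31)=+1; sign (−1)^1·-1^1·+1^1 = +1.
(a,b)_13: α=1, u≡1; β=2, v≡7 (mod 13); (1|13)=+1, (7|13)=-1; sign (−1)^0·+1^2·-1^1 = -1.
(a,b)_5: α=-1, u≡4; β=4, v≡4 (mod 5); (4|5)=+1, (4|5)=+1; sign (−1)^0·+1^4·+1^-1 = +1.
(a,b)_17: α=1, u≡16; β=0, v≡10 (mod 17); (16|17)=+1, (10|17)=-1; sign (−1)^0·+1^0·-1^1 = -1.
(a,b)_23: α=1, u≡5; β=2, v≡6 (mod 23); (5|23)=-1, (6|23)=+1; sign (−1)^0·-1^2·+1^1 = +1.
(a,b)_3: α=3, u≡1; β=4, v≡1 (mod 3); (1|3)=+1, (1|3)=+1; sign (−1)^0·+1^4·+1^3 = +1.
(a,b)_∞: sgn(-2363595)=−, sgn(31)=+, so +1.
(a,b)_11: α=2, u≡10; β=0, v≡3 (mod 11); (10|11)=-1, (3|11)=+1; sign (−1)^0·-1^0·+1^2 = +1.
(a,b)_2: α=4, β=2; u≡5, v≡7 (mod 8); ε(u)ε(v)=0·1, αω(v)=4·0, βω(u)=2·1; sum ≡ 0  ⇒  +1.
Ram(-2363595, 31) = {13, 17}; no ℚ_13-point on the conic.

[13, 17]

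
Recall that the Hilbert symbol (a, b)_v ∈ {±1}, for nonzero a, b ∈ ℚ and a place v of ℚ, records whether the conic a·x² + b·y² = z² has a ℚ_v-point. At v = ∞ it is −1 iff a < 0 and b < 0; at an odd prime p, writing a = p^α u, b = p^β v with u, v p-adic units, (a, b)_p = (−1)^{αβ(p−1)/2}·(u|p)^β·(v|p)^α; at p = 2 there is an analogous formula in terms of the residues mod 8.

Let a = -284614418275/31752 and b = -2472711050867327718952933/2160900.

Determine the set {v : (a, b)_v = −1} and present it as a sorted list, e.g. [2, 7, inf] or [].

[2, 11, 19, 23, 37, inf]

Mod squares: a ≡ -355718, b ≡ -253. Check v ∈ {∞, 2, 3, 5, 7, 11, 13, 19, 23, 37}.
v=37: a=37^1·(≡6), b=37^2·(≡17) mod 37; (6|37)=-1, (17|37)=-1; (−1)^{1·2·18}·(-1)^2·(-1)^1 = -1.
v=3: a=3^-4·(≡1), b=3^-2·(≡2) mod 3; (1|3)=+1, (2|3)=-1; (−1)^{-4·-2·1}·(+1)^-2·(-1)^-4 = +1.
v=19: a=19^1·(≡14), b=19^2·(≡14) mod 19; (14|19)=-1, (14|19)=-1; (−1)^{1·2·9}·(-1)^2·(-1)^1 = -1.
v=∞: -355718 < 0 and -253 < 0  ⇒  (a,b)_∞ = -1.
v=23: a=23^3·(≡18), b=23^5·(≡9) mod 23; (18|23)=+1, (9|23)=+1; (−1)^{3·5·11}·(+1)^5·(+1)^3 = -1.
v=13: a=13^0·(≡10), b=13^6·(≡11) mod 13; (10|13)=+1, (11|13)=-1; (−1)^{0·6·6}·(+1)^6·(-1)^0 = +1.
v=11: a=11^3·(≡6), b=11^5·(≡7) mod 11; (6|11)=-1, (7|11)=-1; (−1)^{3·5·5}·(-1)^5·(-1)^3 = -1.
v=7: a=7^-2·(≡4), b=7^-4·(≡3) mod 7; (4|7)=+1, (3|7)=-1; (−1)^{-2·-4·3}·(+1)^-4·(-1)^-2 = +1.
v=2: v_2(a)=-3, v_2(b)=-2; units ≡ 5, 3 (mod 8); ε·ε+αω+βω = 0·1+-3·1+-2·1 ≡ 1  ⇒  (a,b)_2 = -1.
v=5: a=5^2·(≡2), b=5^-2·(≡2) mod 5; (2|5)=-1, (2|5)=-1; (−1)^{2·-2·2}·(-1)^-2·(-1)^2 = +1.
(-355718, -253 / ℚ) ramifies at {2, 11, 19, 23, 37, ∞}: a division algebra.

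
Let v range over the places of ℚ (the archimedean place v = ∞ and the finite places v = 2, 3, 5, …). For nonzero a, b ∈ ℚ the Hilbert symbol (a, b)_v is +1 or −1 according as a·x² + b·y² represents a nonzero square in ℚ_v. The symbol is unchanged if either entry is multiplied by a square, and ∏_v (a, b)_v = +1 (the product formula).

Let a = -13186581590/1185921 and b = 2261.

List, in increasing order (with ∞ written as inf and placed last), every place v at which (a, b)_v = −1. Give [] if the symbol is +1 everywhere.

(a, b) ≡ (-5510, 2261) mod (ℚ^×)²; places V = {2, 3, 5, 7, 11, 13, 17, 19, 29, ∞}.
(a,b)_5: α=1, u≡2; β=0, v≡1 (mod 5); (2|5)=-1, (1|5)=+1; sign (−1)^0·-1^0·+1^1 = +1.
(a,b)_7: α=2, u≡6; β=1, v≡1 (mod 7); (6|7)=-1, (1|7)=+1; sign (−1)^0·-1^1·+1^2 = -1.
(a,b)_2: α=1, β=0; u≡5, v≡5 (mod 8); ε(u)ε(v)=0·0, αω(v)=1·1, βω(u)=0·1; sum ≡ 1  ⇒  -1.
(a,b)_3: α=-4, u≡1; β=0, v≡2 (mod 3); (1|3)=+1, (2|3)=-1; sign (−1)^0·+1^0·-1^-4 = +1.
(a,b)_17: α=2, u≡13; β=1, v≡14 (mod 17); (13|17)=+1, (14|17)=-1; sign (−1)^0·+1^1·-1^2 = +1.
(a,b)_19: α=1, u≡8; β=1, v≡5 (mod 19); (8|19)=-1, (5|19)=+1; sign (−1)^1·-1^1·+1^1 = +1.
(a,b)_∞: sgn(-5510)=−, sgn(2261)=+, so +1.
(a,b)_11: α=-4, u≡4; β=0, v≡6 (mod 11); (4|11)=+1, (6|11)=-1; sign (−1)^0·+1^0·-1^-4 = +1.
(a,b)_29: α=1, u≡1; β=0, v≡28 (mod 29); (1|29)=+1, (28|29)=+1; sign (−1)^0·+1^0·+1^1 = +1.
(a,b)_13: α=2, u≡11; β=0, v≡12 (mod 13); (11|13)=-1, (12|13)=+1; sign (−1)^0·-1^0·+1^2 = +1.
(-5510, 2261 / ℚ) ramifies at {2, 7}: a division algebra.

[2, 7]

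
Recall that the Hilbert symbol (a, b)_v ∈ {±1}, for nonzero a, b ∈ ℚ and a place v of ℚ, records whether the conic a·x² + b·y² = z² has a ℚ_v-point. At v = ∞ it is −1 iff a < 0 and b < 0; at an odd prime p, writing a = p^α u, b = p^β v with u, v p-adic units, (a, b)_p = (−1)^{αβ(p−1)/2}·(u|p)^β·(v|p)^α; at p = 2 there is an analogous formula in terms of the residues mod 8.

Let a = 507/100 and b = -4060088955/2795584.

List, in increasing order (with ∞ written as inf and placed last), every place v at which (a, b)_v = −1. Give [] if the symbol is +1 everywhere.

[3, 5]

Mod squares: a ≡ 3, b ≡ -195. Check v ∈ {∞, 2, 3, 5, 11, 13, 19}.
v=∞: 3 > 0 and -195 < 0  ⇒  (a,b)_∞ = +1.
v=19: a=19^0·(≡14), b=19^-2·(≡8) mod 19; (14|19)=-1, (8|19)=-1; (−1)^{0·-2·9}·(-1)^-2·(-1)^0 = +1.
v=3: a=3^1·(≡1), b=3^7·(≡1) mod 3; (1|3)=+1, (1|3)=+1; (−1)^{1·7·1}·(+1)^7·(+1)^1 = -1.
v=2: v_2(a)=-2, v_2(b)=-6; units ≡ 3, 5 (mod 8); ε·ε+αω+βω = 1·0+-2·1+-6·1 ≡ 0  ⇒  (a,b)_2 = +1.
v=11: a=11^0·(≡1), b=11^-2·(≡3) mod 11; (1|11)=+1, (3|11)=+1; (−1)^{0·-2·5}·(+1)^-2·(+1)^0 = +1.
v=13: a=13^2·(≡9), b=13^5·(≡2) mod 13; (9|13)=+1, (2|13)=-1; (−1)^{2·5·6}·(+1)^5·(-1)^2 = +1.
v=5: a=5^-2·(≡3), b=5^1·(≡1) mod 5; (3|5)=-1, (1|5)=+1; (−1)^{-2·1·2}·(-1)^1·(+1)^-2 = -1.
|Ram(3, -195)| = 2, even; anisotropic at {3, 5}.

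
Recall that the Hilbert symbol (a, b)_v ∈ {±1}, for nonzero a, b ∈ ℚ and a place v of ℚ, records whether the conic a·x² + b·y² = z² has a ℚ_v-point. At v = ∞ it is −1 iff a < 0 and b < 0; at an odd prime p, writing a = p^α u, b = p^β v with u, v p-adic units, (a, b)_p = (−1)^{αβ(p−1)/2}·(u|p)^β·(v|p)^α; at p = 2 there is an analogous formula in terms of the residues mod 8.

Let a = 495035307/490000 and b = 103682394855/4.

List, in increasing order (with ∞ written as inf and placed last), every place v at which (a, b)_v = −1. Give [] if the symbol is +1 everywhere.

[2, 5, 29, 43]

Mod squares: a ≡ 43, b ≡ 81055. Check v ∈ {∞, 2, 3, 5, 7, 13, 29, 43}.
v=3: a=3^4·(≡1), b=3^2·(≡1) mod 3; (1|3)=+1, (1|3)=+1; (−1)^{4·2·1}·(+1)^2·(+1)^4 = +1.
v=5: a=5^-4·(≡3), b=5^1·(≡4) mod 5; (3|5)=-1, (4|5)=+1; (−1)^{-4·1·2}·(-1)^1·(+1)^-4 = -1.
v=∞: 43 > 0 and 81055 > 0  ⇒  (a,b)_∞ = +1.
v=43: a=43^1·(≡24), b=43^1·(≡16) mod 43; (24|43)=+1, (16|43)=+1; (−1)^{1·1·21}·(+1)^1·(+1)^1 = -1.
v=29: a=29^2·(≡19), b=29^3·(≡14) mod 29; (19|29)=-1, (14|29)=-1; (−1)^{2·3·14}·(-1)^3·(-1)^2 = -1.
v=2: v_2(a)=-4, v_2(b)=-2; units ≡ 3, 7 (mod 8); ε·ε+αω+βω = 1·1+-4·0+-2·1 ≡ 1  ⇒  (a,b)_2 = -1.
v=13: a=13^2·(≡1), b=13^3·(≡6) mod 13; (1|13)=+1, (6|13)=-1; (−1)^{2·3·6}·(+1)^3·(-1)^2 = +1.
v=7: a=7^-2·(≡1), b=7^0·(≡1) mod 7; (1|7)=+1, (1|7)=+1; (−1)^{-2·0·3}·(+1)^0·(+1)^-2 = +1.
Ram(43, 81055) = {2, 5, 29, 43}; no ℚ_2-point on the conic.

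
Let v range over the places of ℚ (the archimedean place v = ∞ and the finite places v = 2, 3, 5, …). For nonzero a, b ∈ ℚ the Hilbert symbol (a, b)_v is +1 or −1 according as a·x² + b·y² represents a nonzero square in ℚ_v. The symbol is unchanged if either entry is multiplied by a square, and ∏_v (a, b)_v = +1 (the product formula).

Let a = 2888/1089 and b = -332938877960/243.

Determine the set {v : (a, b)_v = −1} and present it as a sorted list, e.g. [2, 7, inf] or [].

(a, b) ≡ (2, -6630) mod (ℚ^×)²; places V = {2, 3, 5, 11, 13, 17, 19, ∞}.
(a,b)_∞: sgn(2)=+, sgn(-6630)=−, so +1.
(a,b)_13: α=0, u≡8; β=1, v≡1 (mod 13); (8|13)=-1, (1|13)=+1; sign (−1)^0·-1^1·+1^0 = -1.
(a,b)_3: α=-2, u≡2; β=-5, v≡1 (mod 3); (2|3)=-1, (1|3)=+1; sign (−1)^0·-1^-5·+1^-2 = -1.
(a,b)_17: α=0, u≡15; β=3, v≡2 (mod 17); (15|17)=+1, (2|17)=+1; sign (−1)^0·+1^3·+1^0 = +1.
(a,b)_5: α=0, u≡2; β=1, v≡1 (mod 5); (2|5)=-1, (1|5)=+1; sign (−1)^0·-1^1·+1^0 = -1.
(a,b)_11: α=-2, u≡8; β=0, v≡4 (mod 11); (8|11)=-1, (4|11)=+1; sign (−1)^0·-1^0·+1^-2 = +1.
(a,b)_19: α=2, u≡14; β=4, v≡5 (mod 19); (14|19)=-1, (5|19)=+1; sign (−1)^0·-1^4·+1^2 = +1.
(a,b)_2: α=3, β=3; u≡1, v≡5 (mod 8); ε(u)ε(v)=0·0, αω(v)=3·1, βω(u)=3·0; sum ≡ 1  ⇒  -1.
Ram(2, -6630) = {2, 3, 5, 13}; no ℚ_2-point on the conic.

[2, 3, 5, 13]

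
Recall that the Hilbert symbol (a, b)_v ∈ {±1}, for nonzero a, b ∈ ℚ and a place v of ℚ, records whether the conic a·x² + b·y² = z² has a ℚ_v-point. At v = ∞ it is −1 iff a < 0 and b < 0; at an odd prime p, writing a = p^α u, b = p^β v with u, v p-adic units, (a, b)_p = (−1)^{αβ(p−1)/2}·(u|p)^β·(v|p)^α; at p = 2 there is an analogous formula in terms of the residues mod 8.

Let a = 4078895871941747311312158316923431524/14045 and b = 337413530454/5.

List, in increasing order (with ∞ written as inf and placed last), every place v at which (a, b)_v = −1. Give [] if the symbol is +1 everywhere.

[2, 3, 7, 19]

Mod squares: a ≡ 168245, b ≡ 82501230. Check v ∈ {∞, 2, 3, 5, 7, 11, 13, 17, 19, 23, 29, 31, 47, 53}.
v=7: a=7^3·(≡1), b=7^1·(≡2) mod 7; (1|7)=+1, (2|7)=+1; (−1)^{3·1·3}·(+1)^1·(+1)^3 = -1.
v=5: a=5^-1·(≡1), b=5^-1·(≡4) mod 5; (1|5)=+1, (4|5)=+1; (−1)^{-1·-1·2}·(+1)^-1·(+1)^-1 = +1.
v=13: a=13^4·(≡12), b=13^2·(≡2) mod 13; (12|13)=+1, (2|13)=-1; (−1)^{4·2·6}·(+1)^2·(-1)^4 = +1.
v=53: a=53^-2·(≡22), b=53^0·(≡47) mod 53; (22|53)=-1, (47|53)=+1; (−1)^{-2·0·26}·(-1)^0·(+1)^-2 = +1.
v=23: a=23^3·(≡13), b=23^1·(≡22) mod 23; (13|23)=+1, (22|23)=-1; (−1)^{3·1·11}·(+1)^1·(-1)^3 = +1.
v=17: a=17^4·(≡8), b=17^0·(≡2) mod 17; (8|17)=+1, (2|17)=+1; (−1)^{4·0·8}·(+1)^0·(+1)^4 = +1.
v=∞: 168245 > 0 and 82501230 > 0  ⇒  (a,b)_∞ = +1.
v=19: a=19^5·(≡5), b=19^1·(≡1) mod 19; (5|19)=+1, (1|19)=+1; (−1)^{5·1·9}·(+1)^1·(+1)^5 = -1.
v=2: v_2(a)=2, v_2(b)=1; units ≡ 5, 7 (mod 8); ε·ε+αω+βω = 0·1+2·0+1·1 ≡ 1  ⇒  (a,b)_2 = -1.
v=3: a=3^0·(≡2), b=3^1·(≡1) mod 3; (2|3)=-1, (1|3)=+1; (−1)^{0·1·1}·(-1)^1·(+1)^0 = -1.
v=29: a=29^0·(≡7), b=29^1·(≡1) mod 29; (7|29)=+1, (1|29)=+1; (−1)^{0·1·14}·(+1)^1·(+1)^0 = +1.
v=11: a=11^7·(≡1), b=11^2·(≡1) mod 11; (1|11)=+1, (1|11)=+1; (−1)^{7·2·5}·(+1)^2·(+1)^7 = +1.
v=47: a=47^2·(≡32), b=47^0·(≡40) mod 47; (32|47)=+1, (40|47)=-1; (−1)^{2·0·23}·(+1)^0·(-1)^2 = +1.
v=31: a=31^2·(≡19), b=31^1·(≡15) mod 31; (19|31)=+1, (15|31)=-1; (−1)^{2·1·15}·(+1)^1·(-1)^2 = +1.
|Ram(168245, 82501230)| = 4, even; anisotropic at {2, 3, 7, 19}.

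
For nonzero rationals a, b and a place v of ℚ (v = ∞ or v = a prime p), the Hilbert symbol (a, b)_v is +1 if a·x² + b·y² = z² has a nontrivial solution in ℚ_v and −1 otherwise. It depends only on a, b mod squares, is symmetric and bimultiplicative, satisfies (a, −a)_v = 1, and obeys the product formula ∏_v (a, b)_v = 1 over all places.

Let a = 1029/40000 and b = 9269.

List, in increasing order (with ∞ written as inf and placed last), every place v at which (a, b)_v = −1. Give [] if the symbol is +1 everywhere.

[3, 13, 23, 31]

Mod squares: a ≡ 21, b ≡ 9269. Check v ∈ {∞, 2, 3, 5, 7, 13, 23, 31}.
v=23: a=23^0·(≡21), b=23^1·(≡12) mod 23; (21|23)=-1, (12|23)=+1; (−1)^{0·1·11}·(-1)^1·(+1)^0 = -1.
v=7: a=7^3·(≡5), b=7^0·(≡1) mod 7; (5|7)=-1, (1|7)=+1; (−1)^{3·0·3}·(-1)^0·(+1)^3 = +1.
v=3: a=3^1·(≡1), b=3^0·(≡2) mod 3; (1|3)=+1, (2|3)=-1; (−1)^{1·0·1}·(+1)^0·(-1)^1 = -1.
v=2: v_2(a)=-6, v_2(b)=0; units ≡ 5, 5 (mod 8); ε·ε+αω+βω = 0·0+-6·1+0·1 ≡ 0  ⇒  (a,b)_2 = +1.
v=31: a=31^0·(≡13), b=31^1·(≡20) mod 31; (13|31)=-1, (20|31)=+1; (−1)^{0·1·15}·(-1)^1·(+1)^0 = -1.
v=5: a=5^-4·(≡1), b=5^0·(≡4) mod 5; (1|5)=+1, (4|5)=+1; (−1)^{-4·0·2}·(+1)^0·(+1)^-4 = +1.
v=∞: 21 > 0 and 9269 > 0  ⇒  (a,b)_∞ = +1.
v=13: a=13^0·(≡11), b=13^1·(≡11) mod 13; (11|13)=-1, (11|13)=-1; (−1)^{0·1·6}·(-1)^1·(-1)^0 = -1.
Ram(21, 9269) = {3, 13, 23, 31}; no ℚ_3-point on the conic.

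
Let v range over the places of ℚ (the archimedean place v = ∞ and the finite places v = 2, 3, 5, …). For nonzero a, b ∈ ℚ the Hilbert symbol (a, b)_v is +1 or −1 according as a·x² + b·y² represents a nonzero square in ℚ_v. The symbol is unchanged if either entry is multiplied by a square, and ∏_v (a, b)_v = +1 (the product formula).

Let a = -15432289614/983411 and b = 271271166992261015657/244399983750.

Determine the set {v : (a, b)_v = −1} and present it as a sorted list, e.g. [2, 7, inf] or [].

[2, 3]

Mod squares: a ≡ -154, b ≡ 102. Check v ∈ {∞, 2, 3, 5, 7, 11, 13, 17, 23, 31, 41}.
v=7: a=7^3·(≡5), b=7^10·(≡4) mod 7; (5|7)=-1, (4|7)=+1; (−1)^{3·10·3}·(-1)^10·(+1)^3 = +1.
v=∞: -154 < 0 and 102 > 0  ⇒  (a,b)_∞ = +1.
v=3: a=3^4·(≡2), b=3^-7·(≡1) mod 3; (2|3)=-1, (1|3)=+1; (−1)^{4·-7·1}·(-1)^-7·(+1)^4 = -1.
v=5: a=5^0·(≡1), b=5^-4·(≡3) mod 5; (1|5)=+1, (3|5)=-1; (−1)^{0·-4·2}·(+1)^-4·(-1)^0 = +1.
v=41: a=41^0·(≡10), b=41^2·(≡8) mod 41; (10|41)=+1, (8|41)=+1; (−1)^{0·2·20}·(+1)^2·(+1)^0 = +1.
v=13: a=13^-2·(≡8), b=13^-2·(≡6) mod 13; (8|13)=-1, (6|13)=-1; (−1)^{-2·-2·6}·(-1)^-2·(-1)^-2 = +1.
v=23: a=23^-2·(≡21), b=23^-2·(≡11) mod 23; (21|23)=-1, (11|23)=-1; (−1)^{-2·-2·11}·(-1)^-2·(-1)^-2 = +1.
v=2: v_2(a)=1, v_2(b)=-1; units ≡ 3, 3 (mod 8); ε·ε+αω+βω = 1·1+1·1+-1·1 ≡ 1  ⇒  (a,b)_2 = -1.
v=17: a=17^2·(≡1), b=17^3·(≡5) mod 17; (1|17)=+1, (5|17)=-1; (−1)^{2·3·8}·(+1)^3·(-1)^2 = +1.
v=31: a=31^2·(≡8), b=31^2·(≡20) mod 31; (8|31)=+1, (20|31)=+1; (−1)^{2·2·15}·(+1)^2·(+1)^2 = +1.
v=11: a=11^-1·(≡7), b=11^2·(≡1) mod 11; (7|11)=-1, (1|11)=+1; (−1)^{-1·2·5}·(-1)^2·(+1)^-1 = +1.
Ram(-154, 102) = {2, 3}; no ℚ_2-point on the conic.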